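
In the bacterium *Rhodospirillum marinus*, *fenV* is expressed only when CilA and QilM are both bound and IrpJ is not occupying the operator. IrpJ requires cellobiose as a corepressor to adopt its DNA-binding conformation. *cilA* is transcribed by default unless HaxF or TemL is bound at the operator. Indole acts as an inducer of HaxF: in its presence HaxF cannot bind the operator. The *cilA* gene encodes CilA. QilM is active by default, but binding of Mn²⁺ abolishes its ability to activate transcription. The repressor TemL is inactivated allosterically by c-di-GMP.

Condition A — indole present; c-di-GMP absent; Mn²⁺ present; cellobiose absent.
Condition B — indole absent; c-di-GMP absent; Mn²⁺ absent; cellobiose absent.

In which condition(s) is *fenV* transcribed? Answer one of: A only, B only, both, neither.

neither

Condition A:
Indole is present, so HaxF is inactive.
c-di-GMP is absent, so TemL is active.
With repressor TemL bound, *cilA* is not transcribed.
So CilA is not produced.
Mn²⁺ is present, so QilM is inactive.
Cellobiose is absent, so IrpJ is inactive.
Required activator CilA is absent, so *fenV* is not transcribed.
→ *fenV* is OFF in A.
Condition B:
Indole is absent, so HaxF is active.
c-di-GMP is absent, so TemL is active.
With repressor HaxF bound, *cilA* is not transcribed.
So CilA is not produced.
Mn²⁺ is absent, so QilM is active.
Cellobiose is absent, so IrpJ is inactive.
Required activator CilA is absent, so *fenV* is not transcribed.
→ *fenV* is OFF in B.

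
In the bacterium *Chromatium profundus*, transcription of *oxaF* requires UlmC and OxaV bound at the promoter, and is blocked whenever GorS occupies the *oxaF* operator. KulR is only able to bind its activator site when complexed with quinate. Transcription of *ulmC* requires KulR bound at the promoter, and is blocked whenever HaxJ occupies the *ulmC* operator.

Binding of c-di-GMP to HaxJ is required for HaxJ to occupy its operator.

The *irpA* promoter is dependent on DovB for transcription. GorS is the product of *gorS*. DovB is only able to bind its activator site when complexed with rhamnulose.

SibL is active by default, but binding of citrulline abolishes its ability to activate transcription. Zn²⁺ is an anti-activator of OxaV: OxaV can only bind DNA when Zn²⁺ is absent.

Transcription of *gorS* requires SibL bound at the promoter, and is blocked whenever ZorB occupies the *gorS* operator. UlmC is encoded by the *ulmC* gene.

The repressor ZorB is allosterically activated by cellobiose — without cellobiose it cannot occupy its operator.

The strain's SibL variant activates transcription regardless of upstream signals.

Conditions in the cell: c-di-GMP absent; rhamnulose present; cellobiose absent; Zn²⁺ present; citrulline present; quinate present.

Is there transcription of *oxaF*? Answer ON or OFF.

Quinate is present, so KulR is active.
c-di-GMP is absent, so HaxJ is inactive.
No repressor is bound and KulR is active, so *ulmC* is transcribed.
So UlmC is produced and active.
SibL is constitutively active in this strain.
Cellobiose is absent, so ZorB is inactive.
No repressor is bound and SibL is active, so *gorS* is transcribed.
So GorS is produced and active.
Zn²⁺ is present, so OxaV is inactive.
With repressor GorS bound, *oxaF* is not transcribed.

OFF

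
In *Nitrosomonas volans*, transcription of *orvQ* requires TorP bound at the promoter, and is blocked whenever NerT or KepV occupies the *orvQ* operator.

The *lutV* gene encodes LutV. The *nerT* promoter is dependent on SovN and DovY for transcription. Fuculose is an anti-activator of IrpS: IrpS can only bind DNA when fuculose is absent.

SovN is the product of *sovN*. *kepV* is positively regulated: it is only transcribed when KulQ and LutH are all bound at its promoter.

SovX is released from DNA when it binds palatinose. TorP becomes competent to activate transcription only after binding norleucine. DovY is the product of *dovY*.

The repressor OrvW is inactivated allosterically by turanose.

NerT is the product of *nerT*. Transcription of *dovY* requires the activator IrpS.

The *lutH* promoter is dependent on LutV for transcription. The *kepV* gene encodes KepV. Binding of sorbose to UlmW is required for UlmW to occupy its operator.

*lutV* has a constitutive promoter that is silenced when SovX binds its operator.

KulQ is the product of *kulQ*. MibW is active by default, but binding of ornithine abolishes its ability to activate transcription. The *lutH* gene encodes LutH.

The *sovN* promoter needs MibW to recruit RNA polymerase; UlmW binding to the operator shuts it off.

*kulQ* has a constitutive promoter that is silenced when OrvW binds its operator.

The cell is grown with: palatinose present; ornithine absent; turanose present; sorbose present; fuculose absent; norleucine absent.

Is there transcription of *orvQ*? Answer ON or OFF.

OFF

Sorbose is present, so UlmW is active.
Ornithine is absent, so MibW is active.
With repressor UlmW bound, *sovN* is not transcribed.
So SovN is not produced.
Fuculose is absent, so IrpS is active.
No repressor is bound and IrpS is active, so *dovY* is transcribed.
So DovY is produced and active.
Required activator SovN is absent, so *nerT* is not transcribed.
So NerT is not produced.
Norleucine is absent, so TorP is inactive.
Turanose is present, so OrvW is inactive.
With no repressor bound, *kulQ* is transcribed.
So KulQ is produced and active.
Palatinose is present, so SovX is inactive.
With no repressor bound, *lutV* is transcribed.
So LutV is produced and active.
No repressor is bound and LutV is active, so *lutH* is transcribed.
So LutH is produced and active.
No repressor is bound and KulQ and LutH are active, so *kepV* is transcribed.
So KepV is produced and active.
With repressor KepV bound, *orvQ* is not transcribed.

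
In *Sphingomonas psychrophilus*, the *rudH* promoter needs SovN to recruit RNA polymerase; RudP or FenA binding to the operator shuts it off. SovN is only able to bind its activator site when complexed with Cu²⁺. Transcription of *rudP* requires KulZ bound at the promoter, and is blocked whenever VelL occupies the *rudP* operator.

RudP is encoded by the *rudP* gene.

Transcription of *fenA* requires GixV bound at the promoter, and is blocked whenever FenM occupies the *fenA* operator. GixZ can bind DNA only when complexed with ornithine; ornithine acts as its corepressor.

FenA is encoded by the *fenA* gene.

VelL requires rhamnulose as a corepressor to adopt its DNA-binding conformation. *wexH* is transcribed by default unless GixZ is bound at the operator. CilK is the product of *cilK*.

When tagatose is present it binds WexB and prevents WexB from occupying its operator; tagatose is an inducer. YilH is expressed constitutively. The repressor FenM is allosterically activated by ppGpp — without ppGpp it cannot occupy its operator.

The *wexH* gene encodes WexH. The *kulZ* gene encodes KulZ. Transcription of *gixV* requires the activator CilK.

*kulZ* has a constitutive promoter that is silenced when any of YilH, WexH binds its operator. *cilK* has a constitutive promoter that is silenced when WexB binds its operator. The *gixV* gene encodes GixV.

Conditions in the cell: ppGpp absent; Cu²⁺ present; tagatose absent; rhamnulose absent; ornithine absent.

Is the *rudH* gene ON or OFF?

Cu²⁺ is present, so SovN is active.
YilH is produced constitutively and is active.
Ornithine is absent, so GixZ is inactive.
With no repressor bound, *wexH* is transcribed.
So WexH is produced and active.
With repressor YilH bound, *kulZ* is not transcribed.
So KulZ is not produced.
Rhamnulose is absent, so VelL is inactive.
Required activator KulZ is absent, so *rudP* is not transcribed.
So RudP is not produced.
Tagatose is absent, so WexB is active.
With repressor WexB bound, *cilK* is not transcribed.
So CilK is not produced.
Required activator CilK is absent, so *gixV* is not transcribed.
So GixV is not produced.
ppGpp is absent, so FenM is inactive.
Required activator GixV is absent, so *fenA* is not transcribed.
So FenA is not produced.
No repressor is bound and SovN is active, so *rudH* is transcribed.

ON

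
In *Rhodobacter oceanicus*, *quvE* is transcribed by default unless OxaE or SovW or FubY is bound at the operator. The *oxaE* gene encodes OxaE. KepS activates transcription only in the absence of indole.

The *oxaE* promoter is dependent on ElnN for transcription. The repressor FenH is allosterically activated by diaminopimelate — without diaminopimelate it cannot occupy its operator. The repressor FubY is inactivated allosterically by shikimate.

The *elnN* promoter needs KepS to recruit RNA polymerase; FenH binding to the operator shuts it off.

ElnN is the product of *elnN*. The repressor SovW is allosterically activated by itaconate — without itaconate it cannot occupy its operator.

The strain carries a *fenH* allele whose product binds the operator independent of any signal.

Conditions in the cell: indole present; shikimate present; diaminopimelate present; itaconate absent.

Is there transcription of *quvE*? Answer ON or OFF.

FenH is constitutively active in this strain.
Indole is present, so KepS is inactive.
With repressor FenH bound, *elnN* is not transcribed.
So ElnN is not produced.
Required activator ElnN is absent, so *oxaE* is not transcribed.
So OxaE is not produced.
Itaconate is absent, so SovW is inactive.
Shikimate is present, so FubY is inactive.
With no repressor bound, *quvE* is transcribed.

ON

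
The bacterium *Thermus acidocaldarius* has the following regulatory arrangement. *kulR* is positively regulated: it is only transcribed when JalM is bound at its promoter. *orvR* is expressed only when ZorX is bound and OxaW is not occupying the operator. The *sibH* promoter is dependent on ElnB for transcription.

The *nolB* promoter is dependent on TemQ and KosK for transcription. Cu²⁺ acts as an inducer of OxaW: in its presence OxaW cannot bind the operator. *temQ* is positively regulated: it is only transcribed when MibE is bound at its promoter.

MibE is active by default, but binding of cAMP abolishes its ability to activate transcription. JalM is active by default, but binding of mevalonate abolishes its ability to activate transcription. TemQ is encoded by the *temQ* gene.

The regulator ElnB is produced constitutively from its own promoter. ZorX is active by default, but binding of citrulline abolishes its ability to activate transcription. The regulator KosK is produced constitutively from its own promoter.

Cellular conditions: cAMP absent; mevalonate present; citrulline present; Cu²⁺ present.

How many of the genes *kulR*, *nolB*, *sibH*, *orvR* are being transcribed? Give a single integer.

Mevalonate is present, so JalM is inactive.
Required activator JalM is absent, so *kulR* is not transcribed.
→ *kulR* is OFF.
cAMP is absent, so MibE is active.
No repressor is bound and MibE is active, so *temQ* is transcribed.
So TemQ is produced and active.
KosK is produced constitutively and is active.
No repressor is bound and TemQ and KosK are active, so *nolB* is transcribed.
→ *nolB* is ON.
ElnB is produced constitutively and is active.
No repressor is bound and ElnB is active, so *sibH* is transcribed.
→ *sibH* is ON.
Cu²⁺ is present, so OxaW is inactive.
Citrulline is present, so ZorX is inactive.
Required activator ZorX is absent, so *orvR* is not transcribed.
→ *orvR* is OFF.
2 of the 4 genes are transcribed.

2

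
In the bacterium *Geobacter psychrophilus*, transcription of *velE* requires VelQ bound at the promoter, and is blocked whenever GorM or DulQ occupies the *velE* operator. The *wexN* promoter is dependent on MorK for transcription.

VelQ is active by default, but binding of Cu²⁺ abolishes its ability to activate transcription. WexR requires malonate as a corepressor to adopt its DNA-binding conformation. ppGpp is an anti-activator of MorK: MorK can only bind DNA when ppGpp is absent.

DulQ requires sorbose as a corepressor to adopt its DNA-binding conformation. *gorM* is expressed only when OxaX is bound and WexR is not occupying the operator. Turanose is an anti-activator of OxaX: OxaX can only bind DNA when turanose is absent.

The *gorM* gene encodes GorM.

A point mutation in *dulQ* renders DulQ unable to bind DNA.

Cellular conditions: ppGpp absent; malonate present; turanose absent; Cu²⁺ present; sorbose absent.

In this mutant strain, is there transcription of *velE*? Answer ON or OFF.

Turanose is absent, so OxaX is active.
Malonate is present, so WexR is active.
With repressor WexR bound, *gorM* is not transcribed.
So GorM is not produced.
DulQ is non-functional in this strain, so it has no effect.
Cu²⁺ is present, so VelQ is inactive.
Required activator VelQ is absent, so *velE* is not transcribed.

OFF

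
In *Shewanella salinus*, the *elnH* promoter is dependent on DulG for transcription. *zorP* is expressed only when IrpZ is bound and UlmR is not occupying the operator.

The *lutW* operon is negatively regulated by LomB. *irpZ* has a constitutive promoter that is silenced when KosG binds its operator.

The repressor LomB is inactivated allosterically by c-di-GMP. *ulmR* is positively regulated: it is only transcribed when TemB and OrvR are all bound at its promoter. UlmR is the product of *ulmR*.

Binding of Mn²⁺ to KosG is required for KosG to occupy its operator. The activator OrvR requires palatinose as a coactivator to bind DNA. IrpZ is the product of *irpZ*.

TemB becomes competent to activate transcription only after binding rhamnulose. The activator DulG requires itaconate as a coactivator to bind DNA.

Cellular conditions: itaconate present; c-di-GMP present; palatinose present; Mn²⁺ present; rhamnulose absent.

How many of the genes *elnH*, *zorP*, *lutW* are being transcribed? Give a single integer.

Itaconate is present, so DulG is active.
No repressor is bound and DulG is active, so *elnH* is transcribed.
→ *elnH* is ON.
Mn²⁺ is present, so KosG is active.
With repressor KosG bound, *irpZ* is not transcribed.
So IrpZ is not produced.
Rhamnulose is absent, so TemB is inactive.
Palatinose is present, so OrvR is active.
Required activator TemB is absent, so *ulmR* is not transcribed.
So UlmR is not produced.
Required activator IrpZ is absent, so *zorP* is not transcribed.
→ *zorP* is OFF.
c-di-GMP is present, so LomB is inactive.
With no repressor bound, *lutW* is transcribed.
→ *lutW* is ON.
2 of the 3 genes are transcribed.

2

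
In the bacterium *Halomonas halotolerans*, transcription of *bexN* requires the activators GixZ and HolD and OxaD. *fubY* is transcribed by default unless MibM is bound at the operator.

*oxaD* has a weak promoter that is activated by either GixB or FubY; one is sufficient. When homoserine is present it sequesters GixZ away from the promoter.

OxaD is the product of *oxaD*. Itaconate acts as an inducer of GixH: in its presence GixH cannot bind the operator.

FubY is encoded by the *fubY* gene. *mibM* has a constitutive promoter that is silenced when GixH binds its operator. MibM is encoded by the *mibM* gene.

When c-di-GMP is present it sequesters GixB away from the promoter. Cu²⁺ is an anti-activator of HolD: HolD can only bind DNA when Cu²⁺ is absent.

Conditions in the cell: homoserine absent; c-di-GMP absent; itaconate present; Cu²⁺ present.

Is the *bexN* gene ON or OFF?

OFF

Homoserine is absent, so GixZ is active.
Cu²⁺ is present, so HolD is inactive.
c-di-GMP is absent, so GixB is active.
Itaconate is present, so GixH is inactive.
With no repressor bound, *mibM* is transcribed.
So MibM is produced and active.
With repressor MibM bound, *fubY* is not transcribed.
So FubY is not produced.
Activator GixB is present, so *oxaD* is transcribed.
So OxaD is produced and active.
Required activator HolD is absent, so *bexN* is not transcribed.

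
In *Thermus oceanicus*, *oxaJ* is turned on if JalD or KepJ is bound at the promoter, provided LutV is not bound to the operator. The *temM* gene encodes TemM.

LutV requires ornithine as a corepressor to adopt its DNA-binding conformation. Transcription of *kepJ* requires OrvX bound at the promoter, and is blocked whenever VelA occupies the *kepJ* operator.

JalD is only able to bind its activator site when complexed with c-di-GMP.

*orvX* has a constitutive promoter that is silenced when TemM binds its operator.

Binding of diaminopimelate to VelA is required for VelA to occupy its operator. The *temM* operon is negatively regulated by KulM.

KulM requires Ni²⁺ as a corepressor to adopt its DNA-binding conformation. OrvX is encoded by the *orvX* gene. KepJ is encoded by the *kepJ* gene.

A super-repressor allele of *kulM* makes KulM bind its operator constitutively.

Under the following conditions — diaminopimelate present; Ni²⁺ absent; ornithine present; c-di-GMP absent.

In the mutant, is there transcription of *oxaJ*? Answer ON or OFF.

c-di-GMP is absent, so JalD is inactive.
Diaminopimelate is present, so VelA is active.
KulM is constitutively active in this strain.
With repressor KulM bound, *temM* is not transcribed.
So TemM is not produced.
With no repressor bound, *orvX* is transcribed.
So OrvX is produced and active.
With repressor VelA bound, *kepJ* is not transcribed.
So KepJ is not produced.
Ornithine is present, so LutV is active.
With repressor LutV bound, *oxaJ* is not transcribed.

OFF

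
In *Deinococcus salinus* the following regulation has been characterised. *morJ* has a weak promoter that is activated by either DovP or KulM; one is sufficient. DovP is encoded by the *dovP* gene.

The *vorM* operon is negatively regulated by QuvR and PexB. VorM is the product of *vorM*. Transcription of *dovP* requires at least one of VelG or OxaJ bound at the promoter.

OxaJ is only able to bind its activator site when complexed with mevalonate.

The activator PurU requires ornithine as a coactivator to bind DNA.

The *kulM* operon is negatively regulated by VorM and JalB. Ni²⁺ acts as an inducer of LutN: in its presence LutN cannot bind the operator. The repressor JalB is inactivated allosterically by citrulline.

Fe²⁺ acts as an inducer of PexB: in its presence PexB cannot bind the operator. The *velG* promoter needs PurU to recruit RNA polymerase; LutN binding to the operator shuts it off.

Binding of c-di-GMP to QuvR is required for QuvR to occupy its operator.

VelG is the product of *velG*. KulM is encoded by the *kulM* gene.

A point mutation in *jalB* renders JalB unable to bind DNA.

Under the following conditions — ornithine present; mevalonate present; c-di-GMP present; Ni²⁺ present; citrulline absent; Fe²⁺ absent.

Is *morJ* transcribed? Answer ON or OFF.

ON

Ornithine is present, so PurU is active.
Ni²⁺ is present, so LutN is inactive.
No repressor is bound and PurU is active, so *velG* is transcribed.
So VelG is produced and active.
Mevalonate is present, so OxaJ is active.
Activator VelG is present, so *dovP* is transcribed.
So DovP is produced and active.
c-di-GMP is present, so QuvR is active.
Fe²⁺ is absent, so PexB is active.
With repressor QuvR bound, *vorM* is not transcribed.
So VorM is not produced.
JalB is non-functional in this strain, so it has no effect.
With no repressor bound, *kulM* is transcribed.
So KulM is produced and active.
Activator DovP is present, so *morJ* is transcribed.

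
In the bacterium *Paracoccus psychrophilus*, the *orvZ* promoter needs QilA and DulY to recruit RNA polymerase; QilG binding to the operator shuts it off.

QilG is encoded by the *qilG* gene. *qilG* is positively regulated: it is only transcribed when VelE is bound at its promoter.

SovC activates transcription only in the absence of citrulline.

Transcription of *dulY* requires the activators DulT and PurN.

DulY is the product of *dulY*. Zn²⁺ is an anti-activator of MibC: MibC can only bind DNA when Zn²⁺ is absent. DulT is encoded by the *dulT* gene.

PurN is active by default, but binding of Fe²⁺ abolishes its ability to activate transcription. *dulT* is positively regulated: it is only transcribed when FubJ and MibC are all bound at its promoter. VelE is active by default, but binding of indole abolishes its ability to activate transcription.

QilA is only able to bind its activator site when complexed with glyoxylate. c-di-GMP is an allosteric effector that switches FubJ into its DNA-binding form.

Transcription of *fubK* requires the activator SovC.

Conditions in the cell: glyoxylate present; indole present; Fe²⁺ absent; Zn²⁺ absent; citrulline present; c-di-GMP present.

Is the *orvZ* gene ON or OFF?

Indole is present, so VelE is inactive.
Required activator VelE is absent, so *qilG* is not transcribed.
So QilG is not produced.
Glyoxylate is present, so QilA is active.
c-di-GMP is present, so FubJ is active.
Zn²⁺ is absent, so MibC is active.
No repressor is bound and FubJ and MibC are active, so *dulT* is transcribed.
So DulT is produced and active.
Fe²⁺ is absent, so PurN is active.
No repressor is bound and DulT and PurN are active, so *dulY* is transcribed.
So DulY is produced and active.
No repressor is bound and QilA and DulY are active, so *orvZ* is transcribed.

ON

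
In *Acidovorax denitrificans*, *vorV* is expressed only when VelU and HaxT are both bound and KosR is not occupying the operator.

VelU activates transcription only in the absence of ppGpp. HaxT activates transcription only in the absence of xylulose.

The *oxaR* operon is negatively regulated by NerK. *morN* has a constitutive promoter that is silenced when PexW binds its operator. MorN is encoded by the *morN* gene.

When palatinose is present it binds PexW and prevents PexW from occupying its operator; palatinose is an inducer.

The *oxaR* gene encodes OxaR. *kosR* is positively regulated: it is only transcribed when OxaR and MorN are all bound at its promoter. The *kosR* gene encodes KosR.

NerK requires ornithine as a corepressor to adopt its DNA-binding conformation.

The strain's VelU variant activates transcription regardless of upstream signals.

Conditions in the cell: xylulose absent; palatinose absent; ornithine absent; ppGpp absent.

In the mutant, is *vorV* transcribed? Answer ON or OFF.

ON

VelU is constitutively active in this strain.
Xylulose is absent, so HaxT is active.
Ornithine is absent, so NerK is inactive.
With no repressor bound, *oxaR* is transcribed.
So OxaR is produced and active.
Palatinose is absent, so PexW is active.
With repressor PexW bound, *morN* is not transcribed.
So MorN is not produced.
Required activator MorN is absent, so *kosR* is not transcribed.
So KosR is not produced.
No repressor is bound and VelU and HaxT are active, so *vorV* is transcribed.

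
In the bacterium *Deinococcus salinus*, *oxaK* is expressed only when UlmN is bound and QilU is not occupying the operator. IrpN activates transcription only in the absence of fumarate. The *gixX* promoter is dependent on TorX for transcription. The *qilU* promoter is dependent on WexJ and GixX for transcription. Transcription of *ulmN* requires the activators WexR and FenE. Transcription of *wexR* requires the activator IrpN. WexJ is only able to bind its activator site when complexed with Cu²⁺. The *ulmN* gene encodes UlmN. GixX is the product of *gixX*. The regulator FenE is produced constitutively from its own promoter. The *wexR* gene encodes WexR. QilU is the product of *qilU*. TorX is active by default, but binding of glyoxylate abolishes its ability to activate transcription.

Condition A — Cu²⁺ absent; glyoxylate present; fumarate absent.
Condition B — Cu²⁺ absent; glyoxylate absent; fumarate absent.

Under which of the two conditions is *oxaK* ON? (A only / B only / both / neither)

both

Condition A:
Cu²⁺ is absent, so WexJ is inactive.
Glyoxylate is present, so TorX is inactive.
Required activator TorX is absent, so *gixX* is not transcribed.
So GixX is not produced.
Required activator WexJ is absent, so *qilU* is not transcribed.
So QilU is not produced.
Fumarate is absent, so IrpN is active.
No repressor is bound and IrpN is active, so *wexR* is transcribed.
So WexR is produced and active.
FenE is produced constitutively and is active.
No repressor is bound and WexR and FenE are active, so *ulmN* is transcribed.
So UlmN is produced and active.
No repressor is bound and UlmN is active, so *oxaK* is transcribed.
→ *oxaK* is ON in A.
Condition B:
Cu²⁺ is absent, so WexJ is inactive.
Glyoxylate is absent, so TorX is active.
No repressor is bound and TorX is active, so *gixX* is transcribed.
So GixX is produced and active.
Required activator WexJ is absent, so *qilU* is not transcribed.
So QilU is not produced.
Fumarate is absent, so IrpN is active.
No repressor is bound and IrpN is active, so *wexR* is transcribed.
So WexR is produced and active.
FenE is produced constitutively and is active.
No repressor is bound and WexR and FenE are active, so *ulmN* is transcribed.
So UlmN is produced and active.
No repressor is bound and UlmN is active, so *oxaK* is transcribed.
→ *oxaK* is ON in B.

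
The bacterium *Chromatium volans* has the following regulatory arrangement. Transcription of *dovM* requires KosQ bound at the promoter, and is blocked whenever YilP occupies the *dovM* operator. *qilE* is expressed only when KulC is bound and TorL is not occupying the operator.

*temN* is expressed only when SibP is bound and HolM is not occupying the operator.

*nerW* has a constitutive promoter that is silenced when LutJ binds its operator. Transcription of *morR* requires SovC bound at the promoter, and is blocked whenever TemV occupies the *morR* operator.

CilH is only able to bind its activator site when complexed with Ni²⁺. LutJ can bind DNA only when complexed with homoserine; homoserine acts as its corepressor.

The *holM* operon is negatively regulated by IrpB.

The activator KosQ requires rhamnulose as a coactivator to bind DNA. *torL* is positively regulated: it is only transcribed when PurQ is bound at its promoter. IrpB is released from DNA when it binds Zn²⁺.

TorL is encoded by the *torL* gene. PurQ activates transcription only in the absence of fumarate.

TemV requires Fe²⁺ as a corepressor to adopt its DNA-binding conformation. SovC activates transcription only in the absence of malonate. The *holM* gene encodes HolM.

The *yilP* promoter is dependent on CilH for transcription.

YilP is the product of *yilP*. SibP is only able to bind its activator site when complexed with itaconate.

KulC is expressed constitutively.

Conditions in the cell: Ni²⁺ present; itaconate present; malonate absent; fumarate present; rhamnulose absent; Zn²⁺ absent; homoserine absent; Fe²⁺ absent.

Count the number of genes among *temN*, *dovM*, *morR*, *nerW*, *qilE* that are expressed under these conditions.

Itaconate is present, so SibP is active.
Zn²⁺ is absent, so IrpB is active.
With repressor IrpB bound, *holM* is not transcribed.
So HolM is not produced.
No repressor is bound and SibP is active, so *temN* is transcribed.
→ *temN* is ON.
Ni²⁺ is present, so CilH is active.
No repressor is bound and CilH is active, so *yilP* is transcribed.
So YilP is produced and active.
Rhamnulose is absent, so KosQ is inactive.
With repressor YilP bound, *dovM* is not transcribed.
→ *dovM* is OFF.
Malonate is absent, so SovC is active.
Fe²⁺ is absent, so TemV is inactive.
No repressor is bound and SovC is active, so *morR* is transcribed.
→ *morR* is ON.
Homoserine is absent, so LutJ is inactive.
With no repressor bound, *nerW* is transcribed.
→ *nerW* is ON.
Fumarate is present, so PurQ is inactive.
Required activator PurQ is absent, so *torL* is not transcribed.
So TorL is not produced.
KulC is produced constitutively and is active.
No repressor is bound and KulC is active, so *qilE* is transcribed.
→ *qilE* is ON.
4 of the 5 genes are transcribed.

4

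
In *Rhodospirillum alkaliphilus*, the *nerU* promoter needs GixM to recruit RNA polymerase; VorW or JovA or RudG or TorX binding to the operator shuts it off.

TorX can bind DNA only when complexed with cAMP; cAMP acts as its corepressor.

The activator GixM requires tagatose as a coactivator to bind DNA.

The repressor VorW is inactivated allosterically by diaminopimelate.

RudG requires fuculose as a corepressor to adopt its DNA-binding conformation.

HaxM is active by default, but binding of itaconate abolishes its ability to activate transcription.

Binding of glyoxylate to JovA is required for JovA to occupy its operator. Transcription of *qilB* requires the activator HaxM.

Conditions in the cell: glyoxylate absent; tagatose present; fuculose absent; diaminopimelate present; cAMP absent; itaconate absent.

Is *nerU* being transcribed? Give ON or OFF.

Diaminopimelate is present, so VorW is inactive.
Glyoxylate is absent, so JovA is inactive.
Fuculose is absent, so RudG is inactive.
Tagatose is present, so GixM is active.
cAMP is absent, so TorX is inactive.
No repressor is bound and GixM is active, so *nerU* is transcribed.

ON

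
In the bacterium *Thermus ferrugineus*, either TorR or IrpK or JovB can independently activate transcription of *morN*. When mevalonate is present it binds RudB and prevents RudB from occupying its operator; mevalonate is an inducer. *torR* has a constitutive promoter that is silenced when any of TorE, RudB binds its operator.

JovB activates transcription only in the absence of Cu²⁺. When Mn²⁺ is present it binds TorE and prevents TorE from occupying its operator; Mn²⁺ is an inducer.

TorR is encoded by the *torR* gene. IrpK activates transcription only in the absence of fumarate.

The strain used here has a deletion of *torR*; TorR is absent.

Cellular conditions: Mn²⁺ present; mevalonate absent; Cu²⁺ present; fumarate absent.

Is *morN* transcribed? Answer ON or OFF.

TorR is non-functional in this strain, so it has no effect.
Fumarate is absent, so IrpK is active.
Cu²⁺ is present, so JovB is inactive.
Activator IrpK is present, so *morN* is transcribed.

ON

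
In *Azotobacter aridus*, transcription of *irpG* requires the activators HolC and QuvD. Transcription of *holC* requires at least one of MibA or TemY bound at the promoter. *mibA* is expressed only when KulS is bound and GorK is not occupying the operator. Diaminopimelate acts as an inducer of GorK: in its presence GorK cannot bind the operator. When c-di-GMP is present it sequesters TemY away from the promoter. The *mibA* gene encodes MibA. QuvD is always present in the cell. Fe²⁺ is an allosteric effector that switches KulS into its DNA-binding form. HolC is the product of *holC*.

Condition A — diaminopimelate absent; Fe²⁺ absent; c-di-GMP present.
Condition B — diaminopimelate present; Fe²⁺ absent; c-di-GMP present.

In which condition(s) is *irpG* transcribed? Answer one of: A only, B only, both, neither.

neither

Condition A:
Diaminopimelate is absent, so GorK is active.
Fe²⁺ is absent, so KulS is inactive.
With repressor GorK bound, *mibA* is not transcribed.
So MibA is not produced.
c-di-GMP is present, so TemY is inactive.
No activator is available at the *holC* promoter, so *holC* is not transcribed.
So HolC is not produced.
QuvD is produced constitutively and is active.
Required activator HolC is absent, so *irpG* is not transcribed.
→ *irpG* is OFF in A.
Condition B:
Diaminopimelate is present, so GorK is inactive.
Fe²⁺ is absent, so KulS is inactive.
Required activator KulS is absent, so *mibA* is not transcribed.
So MibA is not produced.
c-di-GMP is present, so TemY is inactive.
No activator is available at the *holC* promoter, so *holC* is not transcribed.
So HolC is not produced.
QuvD is produced constitutively and is active.
Required activator HolC is absent, so *irpG* is not transcribed.
→ *irpG* is OFF in B.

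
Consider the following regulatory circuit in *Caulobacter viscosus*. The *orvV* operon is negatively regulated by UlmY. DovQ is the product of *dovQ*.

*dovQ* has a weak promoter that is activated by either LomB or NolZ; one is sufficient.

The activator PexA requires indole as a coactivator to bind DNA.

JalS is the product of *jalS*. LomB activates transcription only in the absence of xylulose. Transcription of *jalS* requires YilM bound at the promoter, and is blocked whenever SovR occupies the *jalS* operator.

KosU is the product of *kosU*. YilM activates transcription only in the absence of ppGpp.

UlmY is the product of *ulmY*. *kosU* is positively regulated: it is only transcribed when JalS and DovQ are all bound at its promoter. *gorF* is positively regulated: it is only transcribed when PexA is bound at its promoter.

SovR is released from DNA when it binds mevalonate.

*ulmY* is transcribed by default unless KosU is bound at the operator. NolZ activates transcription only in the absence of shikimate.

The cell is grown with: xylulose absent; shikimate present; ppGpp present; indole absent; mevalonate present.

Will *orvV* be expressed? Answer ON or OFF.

OFF

ppGpp is present, so YilM is inactive.
Mevalonate is present, so SovR is inactive.
Required activator YilM is absent, so *jalS* is not transcribed.
So JalS is not produced.
Xylulose is absent, so LomB is active.
Shikimate is present, so NolZ is inactive.
Activator LomB is present, so *dovQ* is transcribed.
So DovQ is produced and active.
Required activator JalS is absent, so *kosU* is not transcribed.
So KosU is not produced.
With no repressor bound, *ulmY* is transcribed.
So UlmY is produced and active.
With repressor UlmY bound, *orvV* is not transcribed.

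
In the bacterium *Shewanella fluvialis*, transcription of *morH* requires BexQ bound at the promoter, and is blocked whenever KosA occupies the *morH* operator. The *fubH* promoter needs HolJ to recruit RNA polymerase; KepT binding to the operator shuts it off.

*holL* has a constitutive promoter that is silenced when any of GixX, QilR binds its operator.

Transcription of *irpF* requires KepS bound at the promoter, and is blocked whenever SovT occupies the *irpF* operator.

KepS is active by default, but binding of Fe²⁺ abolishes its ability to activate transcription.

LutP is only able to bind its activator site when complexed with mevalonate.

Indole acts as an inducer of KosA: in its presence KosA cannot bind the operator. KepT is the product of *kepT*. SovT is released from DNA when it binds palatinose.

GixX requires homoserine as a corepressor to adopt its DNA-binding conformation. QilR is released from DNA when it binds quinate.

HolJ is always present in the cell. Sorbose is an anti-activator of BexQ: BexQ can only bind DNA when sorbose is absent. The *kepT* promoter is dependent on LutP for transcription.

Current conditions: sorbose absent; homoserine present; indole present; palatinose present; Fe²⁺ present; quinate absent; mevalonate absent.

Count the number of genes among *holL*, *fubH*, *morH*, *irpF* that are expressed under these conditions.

2

Homoserine is present, so GixX is active.
Quinate is absent, so QilR is active.
With repressor GixX bound, *holL* is not transcribed.
→ *holL* is OFF.
Mevalonate is absent, so LutP is inactive.
Required activator LutP is absent, so *kepT* is not transcribed.
So KepT is not produced.
HolJ is produced constitutively and is active.
No repressor is bound and HolJ is active, so *fubH* is transcribed.
→ *fubH* is ON.
Sorbose is absent, so BexQ is active.
Indole is present, so KosA is inactive.
No repressor is bound and BexQ is active, so *morH* is transcribed.
→ *morH* is ON.
Palatinose is present, so SovT is inactive.
Fe²⁺ is present, so KepS is inactive.
Required activator KepS is absent, so *irpF* is not transcribed.
→ *irpF* is OFF.
2 of the 4 genes are transcribed.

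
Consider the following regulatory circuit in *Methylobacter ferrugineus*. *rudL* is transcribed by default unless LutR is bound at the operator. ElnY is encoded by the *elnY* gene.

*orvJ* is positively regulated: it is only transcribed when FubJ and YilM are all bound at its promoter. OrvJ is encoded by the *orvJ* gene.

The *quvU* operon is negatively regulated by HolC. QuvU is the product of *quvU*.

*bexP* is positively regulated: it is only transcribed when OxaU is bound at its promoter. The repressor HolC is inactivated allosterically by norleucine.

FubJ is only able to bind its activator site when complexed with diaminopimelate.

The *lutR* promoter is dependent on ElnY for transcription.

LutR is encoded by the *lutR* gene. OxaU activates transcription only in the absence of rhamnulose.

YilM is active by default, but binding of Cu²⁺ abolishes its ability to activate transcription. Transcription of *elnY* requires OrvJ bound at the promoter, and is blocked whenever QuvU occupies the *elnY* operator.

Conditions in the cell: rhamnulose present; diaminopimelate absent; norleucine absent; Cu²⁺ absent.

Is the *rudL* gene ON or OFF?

ON

Diaminopimelate is absent, so FubJ is inactive.
Cu²⁺ is absent, so YilM is active.
Required activator FubJ is absent, so *orvJ* is not transcribed.
So OrvJ is not produced.
Norleucine is absent, so HolC is active.
With repressor HolC bound, *quvU* is not transcribed.
So QuvU is not produced.
Required activator OrvJ is absent, so *elnY* is not transcribed.
So ElnY is not produced.
Required activator ElnY is absent, so *lutR* is not transcribed.
So LutR is not produced.
With no repressor bound, *rudL* is transcribed.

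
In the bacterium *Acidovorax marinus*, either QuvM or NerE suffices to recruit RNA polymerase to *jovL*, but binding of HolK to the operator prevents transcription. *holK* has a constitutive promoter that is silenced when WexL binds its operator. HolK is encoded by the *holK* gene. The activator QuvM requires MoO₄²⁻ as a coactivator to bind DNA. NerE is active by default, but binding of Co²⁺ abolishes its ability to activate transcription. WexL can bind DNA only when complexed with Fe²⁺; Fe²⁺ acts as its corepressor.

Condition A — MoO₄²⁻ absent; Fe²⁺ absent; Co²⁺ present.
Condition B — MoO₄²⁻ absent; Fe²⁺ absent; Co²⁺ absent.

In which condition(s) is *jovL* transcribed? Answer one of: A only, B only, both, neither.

Condition A:
MoO₄²⁻ is absent, so QuvM is inactive.
Fe²⁺ is absent, so WexL is inactive.
With no repressor bound, *holK* is transcribed.
So HolK is produced and active.
Co²⁺ is present, so NerE is inactive.
With repressor HolK bound, *jovL* is not transcribed.
→ *jovL* is OFF in A.
Condition B:
MoO₄²⁻ is absent, so QuvM is inactive.
Fe²⁺ is absent, so WexL is inactive.
With no repressor bound, *holK* is transcribed.
So HolK is produced and active.
Co²⁺ is absent, so NerE is active.
With repressor HolK bound, *jovL* is not transcribed.
→ *jovL* is OFF in B.

neither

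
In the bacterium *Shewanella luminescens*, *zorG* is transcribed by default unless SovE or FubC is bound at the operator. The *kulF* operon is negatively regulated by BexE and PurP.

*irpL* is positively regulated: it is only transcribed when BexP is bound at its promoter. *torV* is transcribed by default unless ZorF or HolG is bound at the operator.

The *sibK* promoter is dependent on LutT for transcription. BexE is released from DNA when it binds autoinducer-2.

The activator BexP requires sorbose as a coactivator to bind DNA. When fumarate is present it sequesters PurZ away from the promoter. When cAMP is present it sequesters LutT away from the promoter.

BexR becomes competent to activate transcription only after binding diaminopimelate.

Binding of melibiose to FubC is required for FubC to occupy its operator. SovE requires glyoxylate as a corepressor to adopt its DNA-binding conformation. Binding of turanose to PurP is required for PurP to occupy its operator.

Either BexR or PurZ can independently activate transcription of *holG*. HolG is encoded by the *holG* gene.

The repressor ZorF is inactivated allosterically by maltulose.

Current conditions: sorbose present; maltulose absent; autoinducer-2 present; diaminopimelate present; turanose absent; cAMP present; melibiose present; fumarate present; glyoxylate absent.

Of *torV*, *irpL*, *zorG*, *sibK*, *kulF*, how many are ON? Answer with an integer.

Maltulose is absent, so ZorF is active.
Diaminopimelate is present, so BexR is active.
Fumarate is present, so PurZ is inactive.
Activator BexR is present, so *holG* is transcribed.
So HolG is produced and active.
With repressor ZorF bound, *torV* is not transcribed.
→ *torV* is OFF.
Sorbose is present, so BexP is active.
No repressor is bound and BexP is active, so *irpL* is transcribed.
→ *irpL* is ON.
Glyoxylate is absent, so SovE is inactive.
Melibiose is present, so FubC is active.
With repressor FubC bound, *zorG* is not transcribed.
→ *zorG* is OFF.
cAMP is present, so LutT is inactive.
Required activator LutT is absent, so *sibK* is not transcribed.
→ *sibK* is OFF.
Autoinducer-2 is present, so BexE is inactive.
Turanose is absent, so PurP is inactive.
With no repressor bound, *kulF* is transcribed.
→ *kulF* is ON.
2 of the 5 genes are transcribed.

2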